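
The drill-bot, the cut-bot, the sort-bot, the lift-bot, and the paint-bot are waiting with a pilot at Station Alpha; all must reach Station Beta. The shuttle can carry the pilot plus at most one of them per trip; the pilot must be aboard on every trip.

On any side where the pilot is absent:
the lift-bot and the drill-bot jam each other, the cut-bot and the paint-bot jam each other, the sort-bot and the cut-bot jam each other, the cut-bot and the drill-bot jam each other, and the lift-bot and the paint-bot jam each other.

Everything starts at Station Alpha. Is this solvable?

Whatever the first load, the items left behind include a forbidden pair without the pilot. No opening move is safe, so no plan exists.

No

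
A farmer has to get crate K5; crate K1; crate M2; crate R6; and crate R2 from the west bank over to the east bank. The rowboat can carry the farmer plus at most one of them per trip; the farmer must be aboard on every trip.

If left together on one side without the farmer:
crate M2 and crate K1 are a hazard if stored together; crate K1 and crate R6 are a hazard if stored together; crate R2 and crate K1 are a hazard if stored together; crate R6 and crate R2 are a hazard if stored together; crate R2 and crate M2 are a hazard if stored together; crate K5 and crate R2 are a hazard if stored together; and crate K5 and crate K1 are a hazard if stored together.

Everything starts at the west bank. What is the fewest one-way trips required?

Whatever the first load, the items left behind include a forbidden pair without the farmer. No opening move is safe, so no plan exists.

impossible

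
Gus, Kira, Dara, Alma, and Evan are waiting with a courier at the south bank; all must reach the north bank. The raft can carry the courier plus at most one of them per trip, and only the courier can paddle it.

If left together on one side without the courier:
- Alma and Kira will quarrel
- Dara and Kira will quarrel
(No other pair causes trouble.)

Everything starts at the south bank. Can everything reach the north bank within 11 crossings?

Yes

Yes — this plan uses 11 crossings (≤ 11):
1. Courier goes to the north bank with Kira.
2. Courier goes back to the south bank alone.
3. Courier goes to the north bank with Gus.
4. Courier goes back to the south bank alone.
5. Courier goes to the north bank with Dara.
6. Courier goes back to the south bank with Kira.
7. Courier goes to the north bank with Alma.
8. Courier goes back to the south bank alone.
9. Courier goes to the north bank with Evan.
10. Courier goes back to the south bank alone.
11. Courier goes to the north bank with Kira.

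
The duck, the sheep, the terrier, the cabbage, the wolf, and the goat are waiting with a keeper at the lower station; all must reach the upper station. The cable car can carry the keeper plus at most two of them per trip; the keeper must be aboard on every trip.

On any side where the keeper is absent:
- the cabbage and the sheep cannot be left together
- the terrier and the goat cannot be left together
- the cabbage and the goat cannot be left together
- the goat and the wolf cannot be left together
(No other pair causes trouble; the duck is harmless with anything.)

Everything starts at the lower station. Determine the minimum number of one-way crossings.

Counting alone: the keeper can take at most 2 across per trip to the upper station, so moving all 6 needs at least 3 loaded trips out, with a return between consecutive ones — at least 5 crossings.
The safety rule pushes this higher. Following every safe sequence of crossings, the most of the 6 that can be at the upper station as the cable car arrives there on crossing 5 is 5 — never all 6.
So no plan with fewer than 7 crossings exists, and this one achieves 7:
1. Keeper goes to the upper station with the goat and the sheep.
2. Keeper goes back to the lower station alone.
3. Keeper goes to the upper station with the duck.
4. Keeper goes back to the lower station alone.
5. Keeper goes to the upper station with the terrier and the wolf.
6. Keeper goes back to the lower station with the goat.
7. Keeper goes to the upper station with the cabbage and the goat.

7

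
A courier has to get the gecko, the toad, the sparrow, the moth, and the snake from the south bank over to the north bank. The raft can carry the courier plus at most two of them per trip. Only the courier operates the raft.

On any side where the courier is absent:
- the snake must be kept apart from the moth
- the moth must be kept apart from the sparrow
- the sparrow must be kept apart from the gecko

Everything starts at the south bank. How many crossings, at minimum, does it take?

5

Counting alone: the courier can take at most 2 across per trip to the north bank, so moving all 5 needs at least 3 loaded trips out, with a return between consecutive ones — at least 5 crossings.
The plan below uses exactly 5 crossings, so it is optimal:
1. Courier goes to the north bank with the gecko and the moth.
2. Courier goes back to the south bank alone.
3. Courier goes to the north bank with the toad.
4. Courier goes back to the south bank alone.
5. Courier goes to the north bank with the snake and the sparrow.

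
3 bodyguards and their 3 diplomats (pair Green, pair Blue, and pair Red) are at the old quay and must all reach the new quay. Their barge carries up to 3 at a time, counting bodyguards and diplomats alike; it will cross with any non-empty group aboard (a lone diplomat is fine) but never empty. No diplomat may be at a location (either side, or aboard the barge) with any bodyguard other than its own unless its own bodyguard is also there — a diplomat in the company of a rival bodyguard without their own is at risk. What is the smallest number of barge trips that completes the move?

Counting alone: each trip to the new quay takes at most 3 across and each return brings at least 1 back, so after t trips out (and t−1 returns) at most 3t − (t−1) of the 6 are across; that first reaches 6 at t = 3, so at least 5 crossings are needed.
The plan below uses exactly 5 crossings, so it is optimal:
1. bodyguard Green and diplomat Green cross → the new quay.
2. bodyguard Green crosses ← the old quay.
3. bodyguard Blue, bodyguard Green, and bodyguard Red cross → the new quay.
4. diplomat Green crosses ← the old quay.
5. diplomat Blue, diplomat Green, and diplomat Red cross → the new quay.

5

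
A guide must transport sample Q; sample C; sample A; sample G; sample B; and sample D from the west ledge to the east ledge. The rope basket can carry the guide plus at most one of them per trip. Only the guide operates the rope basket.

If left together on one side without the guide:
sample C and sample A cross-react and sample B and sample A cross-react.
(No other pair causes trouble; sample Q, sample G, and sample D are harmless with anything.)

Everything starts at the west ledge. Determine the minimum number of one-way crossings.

13

Counting alone: the guide can take at most 1 across per trip to the east ledge, so moving all 6 needs at least 6 loaded trips out, with a return between consecutive ones — at least 11 crossings.
The safety rule pushes this higher. Following every safe sequence of crossings, the most of the 6 that can be at the east ledge as the rope basket arrives there on crossing 11 is 5 — never all 6.
So no plan with fewer than 13 crossings exists, and this one achieves 13:
1. Guide goes to the east ledge with sample A.  [the west ledge: sample B, sample C, sample D, sample G, sample Q | the east ledge: sample A]
2. Guide goes back to the west ledge alone.  [the west ledge: sample B, sample C, sample D, sample G, sample Q | the east ledge: sample A]
3. Guide goes to the east ledge with sample Q.  [the west ledge: sample B, sample C, sample D, sample G | the east ledge: sample A, sample Q]
4. Guide goes back to the west ledge alone.  [the west ledge: sample B, sample C, sample D, sample G | the east ledge: sample A, sample Q]
5. Guide goes to the east ledge with sample C.  [the west ledge: sample B, sample D, sample G | the east ledge: sample A, sample C, sample Q]
6. Guide goes back to the west ledge with sample A.  [the west ledge: sample A, sample B, sample D, sample G | the east ledge: sample C, sample Q]
7. Guide goes to the east ledge with sample B.  [the west ledge: sample A, sample D, sample G | the east ledge: sample B, sample C, sample Q]
8. Guide goes back to the west ledge alone.  [the west ledge: sample A, sample D, sample G | the east ledge: sample B, sample C, sample Q]
9. Guide goes to the east ledge with sample G.  [the west ledge: sample A, sample D | the east ledge: sample B, sample C, sample G, sample Q]
10. Guide goes back to the west ledge alone.  [the west ledge: sample A, sample D | the east ledge: sample B, sample C, sample G, sample Q]
11. Guide goes to the east ledge with sample D.  [the west ledge: sample A | the east ledge: sample B, sample C, sample D, sample G, sample Q]
12. Guide goes back to the west ledge alone.  [the west ledge: sample A | the east ledge: sample B, sample C, sample D, sample G, sample Q]
13. Guide goes to the east ledge with sample A.  [the west ledge: — | the east ledge: sample A, sample B, sample C, sample D, sample G, sample Q]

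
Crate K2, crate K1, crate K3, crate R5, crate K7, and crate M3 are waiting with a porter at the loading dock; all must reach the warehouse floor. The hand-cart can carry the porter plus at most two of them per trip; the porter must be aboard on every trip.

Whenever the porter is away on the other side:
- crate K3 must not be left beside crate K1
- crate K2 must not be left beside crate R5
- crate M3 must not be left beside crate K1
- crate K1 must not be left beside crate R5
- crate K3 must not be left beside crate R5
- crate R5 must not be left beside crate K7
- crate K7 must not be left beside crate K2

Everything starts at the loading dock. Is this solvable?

Whatever the first load, the items left behind include a forbidden pair without the porter. No opening move is safe, so no plan exists.

No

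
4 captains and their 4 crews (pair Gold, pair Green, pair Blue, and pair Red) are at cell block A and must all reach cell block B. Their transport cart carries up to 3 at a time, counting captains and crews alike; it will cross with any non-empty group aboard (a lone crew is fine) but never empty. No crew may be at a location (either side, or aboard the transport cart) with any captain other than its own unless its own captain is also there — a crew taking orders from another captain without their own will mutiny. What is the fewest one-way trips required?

9

Counting alone: each trip to cell block B takes at most 3 across and each return brings at least 1 back, so after t trips out (and t−1 returns) at most 3t − (t−1) of the 8 are across; that first reaches 8 at t = 4, so at least 7 crossings are needed.
The safety rule pushes this higher. Following every safe sequence of crossings, the most of the 8 that can be at cell block B as the transport cart arrives there on crossing 7 is 7 — never all 8.
So no plan with fewer than 9 crossings exists, and this one achieves 9:
1. captain Gold and crew Gold cross → cell block B.
2. captain Gold crosses ← cell block A.
3. captain Gold, captain Green, and crew Green cross → cell block B.
4. captain Gold and crew Gold cross ← cell block A.
5. captain Blue, captain Gold, and captain Red cross → cell block B.
6. crew Green crosses ← cell block A.
7. crew Gold and crew Green cross → cell block B.
8. crew Gold crosses ← cell block A.
9. crew Blue, crew Gold, and crew Red cross → cell block B.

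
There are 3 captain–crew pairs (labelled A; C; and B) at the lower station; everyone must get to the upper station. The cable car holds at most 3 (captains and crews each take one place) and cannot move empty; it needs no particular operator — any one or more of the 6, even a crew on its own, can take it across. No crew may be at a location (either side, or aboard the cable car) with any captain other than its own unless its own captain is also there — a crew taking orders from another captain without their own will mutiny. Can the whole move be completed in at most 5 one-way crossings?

Yes — this plan uses 5 crossings (≤ 5):
1. captain A and crew A cross → the upper station.
2. captain A crosses ← the lower station.
3. captain A, captain B, and captain C cross → the upper station.
4. crew A crosses ← the lower station.
5. crew A, crew B, and crew C cross → the upper station.

Yes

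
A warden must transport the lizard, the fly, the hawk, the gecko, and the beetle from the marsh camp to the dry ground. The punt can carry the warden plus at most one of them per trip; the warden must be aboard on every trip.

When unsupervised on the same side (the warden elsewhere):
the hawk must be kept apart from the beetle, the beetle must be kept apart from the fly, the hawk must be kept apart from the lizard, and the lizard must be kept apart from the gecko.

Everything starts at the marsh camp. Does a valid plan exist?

No

Whatever the first load, the items left behind include a forbidden pair without the warden. No opening move is safe, so no plan exists.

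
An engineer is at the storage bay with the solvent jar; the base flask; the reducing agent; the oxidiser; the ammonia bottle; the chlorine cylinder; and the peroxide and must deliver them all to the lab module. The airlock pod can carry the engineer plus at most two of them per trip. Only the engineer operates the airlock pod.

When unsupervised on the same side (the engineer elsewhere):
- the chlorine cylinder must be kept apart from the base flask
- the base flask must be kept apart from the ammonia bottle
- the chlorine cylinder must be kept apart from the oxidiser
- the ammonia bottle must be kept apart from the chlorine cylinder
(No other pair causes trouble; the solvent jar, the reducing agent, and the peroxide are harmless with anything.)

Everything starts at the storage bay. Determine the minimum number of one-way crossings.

11

Counting alone: the engineer can take at most 2 across per trip to the lab module, so moving all 7 needs at least 4 loaded trips out, with a return between consecutive ones — at least 7 crossings.
The safety rule pushes this higher. Following every safe sequence of crossings, the most of the 7 that can be at the lab module as the airlock pod arrives there on crossings 7, 9 is 5, 6 respectively — never all 7.
So no plan with fewer than 11 crossings exists, and this one achieves 11:
1. Engineer goes to the lab module with the base flask and the chlorine cylinder.
2. Engineer goes back to the storage bay with the base flask.
3. Engineer goes to the lab module with the base flask and the solvent jar.
4. Engineer goes back to the storage bay with the base flask.
5. Engineer goes to the lab module with the base flask and the reducing agent.
6. Engineer goes back to the storage bay with the base flask.
7. Engineer goes to the lab module with the base flask and the oxidiser.
8. Engineer goes back to the storage bay with the chlorine cylinder.
9. Engineer goes to the lab module with the ammonia bottle and the peroxide.
10. Engineer goes back to the storage bay with the base flask.
11. Engineer goes to the lab module with the base flask and the chlorine cylinder.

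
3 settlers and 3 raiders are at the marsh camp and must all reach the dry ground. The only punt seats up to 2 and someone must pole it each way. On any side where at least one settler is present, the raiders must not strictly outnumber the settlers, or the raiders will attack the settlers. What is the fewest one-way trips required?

11

Counting alone: each trip to the dry ground takes at most 2 across and each return brings at least 1 back, so after t trips out (and t−1 returns) at most 2t − (t−1) of the 6 are across; that first reaches 6 at t = 5, so at least 9 crossings are needed.
The safety rule pushes this higher. Following every safe sequence of crossings, the most of the 6 that can be at the dry ground as the punt arrives there on crossing 9 is 5 — never all 6.
So no plan with fewer than 11 crossings exists, and this one achieves 11:
1. 2 raiders → the dry ground.  (the marsh camp: 3S 1R; the dry ground: 0S 2R)
2. 1 raider ← the marsh camp.  (the marsh camp: 3S 2R; the dry ground: 0S 1R)
3. 2 raiders → the dry ground.  (the marsh camp: 3S 0R; the dry ground: 0S 3R)
4. 1 raider ← the marsh camp.  (the marsh camp: 3S 1R; the dry ground: 0S 2R)
5. 2 settlers → the dry ground.  (the marsh camp: 1S 1R; the dry ground: 2S 2R)
6. 1 settler and 1 raider ← the marsh camp.  (the marsh camp: 2S 2R; the dry ground: 1S 1R)
7. 2 settlers → the dry ground.  (the marsh camp: 0S 2R; the dry ground: 3S 1R)
8. 1 raider ← the marsh camp.  (the marsh camp: 0S 3R; the dry ground: 3S 0R)
9. 2 raiders → the dry ground.  (the marsh camp: 0S 1R; the dry ground: 3S 2R)
10. 1 raider ← the marsh camp.  (the marsh camp: 0S 2R; the dry ground: 3S 1R)
11. 2 raiders → the dry ground.  (the marsh camp: 0S 0R; the dry ground: 3S 3R)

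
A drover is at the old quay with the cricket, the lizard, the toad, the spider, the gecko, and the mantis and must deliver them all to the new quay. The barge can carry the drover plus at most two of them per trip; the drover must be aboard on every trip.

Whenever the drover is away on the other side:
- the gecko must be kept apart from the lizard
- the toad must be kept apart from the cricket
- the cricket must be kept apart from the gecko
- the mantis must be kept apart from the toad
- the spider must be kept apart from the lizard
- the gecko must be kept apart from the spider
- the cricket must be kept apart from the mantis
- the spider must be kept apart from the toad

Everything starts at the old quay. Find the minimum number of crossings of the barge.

impossible

Whatever the first load, the items left behind include a forbidden pair without the drover. No opening move is safe, so no plan exists.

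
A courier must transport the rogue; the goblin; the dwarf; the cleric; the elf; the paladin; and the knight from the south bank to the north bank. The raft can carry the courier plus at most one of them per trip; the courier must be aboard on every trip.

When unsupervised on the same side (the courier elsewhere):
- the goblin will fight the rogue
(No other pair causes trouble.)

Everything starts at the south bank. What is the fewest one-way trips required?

Counting alone: the courier can take at most 1 across per trip to the north bank, so moving all 7 needs at least 7 loaded trips out, with a return between consecutive ones — at least 13 crossings.
The plan below uses exactly 13 crossings, so it is optimal:
1. Courier goes to the north bank with the rogue.  [the south bank: the cleric, the dwarf, the elf, the goblin, the knight, the paladin | the north bank: the rogue]
2. Courier goes back to the south bank alone.  [the south bank: the cleric, the dwarf, the elf, the goblin, the knight, the paladin | the north bank: the rogue]
3. Courier goes to the north bank with the dwarf.  [the south bank: the cleric, the elf, the goblin, the knight, the paladin | the north bank: the dwarf, the rogue]
4. Courier goes back to the south bank alone.  [the south bank: the cleric, the elf, the goblin, the knight, the paladin | the north bank: the dwarf, the rogue]
5. Courier goes to the north bank with the cleric.  [the south bank: the elf, the goblin, the knight, the paladin | the north bank: the cleric, the dwarf, the rogue]
6. Courier goes back to the south bank alone.  [the south bank: the elf, the goblin, the knight, the paladin | the north bank: the cleric, the dwarf, the rogue]
7. Courier goes to the north bank with the elf.  [the south bank: the goblin, the knight, the paladin | the north bank: the cleric, the dwarf, the elf, the rogue]
8. Courier goes back to the south bank alone.  [the south bank: the goblin, the knight, the paladin | the north bank: the cleric, the dwarf, the elf, the rogue]
9. Courier goes to the north bank with the paladin.  [the south bank: the goblin, the knight | the north bank: the cleric, the dwarf, the elf, the paladin, the rogue]
10. Courier goes back to the south bank alone.  [the south bank: the goblin, the knight | the north bank: the cleric, the dwarf, the elf, the paladin, the rogue]
11. Courier goes to the north bank with the knight.  [the south bank: the goblin | the north bank: the cleric, the dwarf, the elf, the knight, the paladin, the rogue]
12. Courier goes back to the south bank alone.  [the south bank: the goblin | the north bank: the cleric, the dwarf, the elf, the knight, the paladin, the rogue]
13. Courier goes to the north bank with the goblin.  [the south bank: — | the north bank: the cleric, the dwarf, the elf, the goblin, the knight, the paladin, the rogue]

13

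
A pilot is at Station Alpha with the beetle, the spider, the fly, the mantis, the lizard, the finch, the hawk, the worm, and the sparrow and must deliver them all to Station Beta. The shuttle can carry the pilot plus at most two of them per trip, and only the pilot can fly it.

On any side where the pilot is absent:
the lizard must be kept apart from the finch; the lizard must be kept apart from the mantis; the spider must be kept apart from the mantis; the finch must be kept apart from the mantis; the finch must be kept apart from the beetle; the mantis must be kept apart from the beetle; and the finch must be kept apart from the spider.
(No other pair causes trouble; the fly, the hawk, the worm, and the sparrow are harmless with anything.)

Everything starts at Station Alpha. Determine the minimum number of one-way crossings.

Following every safe sequence of crossings from the start, the most of the 9 that can be at Station Beta as the shuttle arrives there on crossings 1, 3, 5, 7, 9, 11 is 2, 3, 4, 5, 6, 7 respectively; the best ever achieved is 7 of 9.
From crossing 13 on, no configuration arises that was not already reachable earlier: only 160 distinct safe configurations (who is on which side, and where the shuttle is) can ever be reached, none of them has everyone across, and every continuation just revisits them. So no valid plan exists.

impossible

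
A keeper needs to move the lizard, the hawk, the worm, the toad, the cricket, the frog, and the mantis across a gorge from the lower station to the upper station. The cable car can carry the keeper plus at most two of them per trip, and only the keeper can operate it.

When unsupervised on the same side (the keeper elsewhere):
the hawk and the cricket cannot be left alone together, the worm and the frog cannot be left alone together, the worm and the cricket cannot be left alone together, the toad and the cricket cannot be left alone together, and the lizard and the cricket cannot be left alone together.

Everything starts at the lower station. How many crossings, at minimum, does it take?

Counting alone: the keeper can take at most 2 across per trip to the upper station, so moving all 7 needs at least 4 loaded trips out, with a return between consecutive ones — at least 7 crossings.
The safety rule pushes this higher. Following every safe sequence of crossings, the most of the 7 that can be at the upper station as the cable car arrives there on crossing 7 is 6 — never all 7.
So no plan with fewer than 9 crossings exists, and this one achieves 9:
1. Keeper goes to the upper station with the cricket and the worm.  [the lower station: the frog, the hawk, the lizard, the mantis, the toad | the upper station: the cricket, the worm]
2. Keeper goes back to the lower station with the worm.  [the lower station: the frog, the hawk, the lizard, the mantis, the toad, the worm | the upper station: the cricket]
3. Keeper goes to the upper station with the lizard and the worm.  [the lower station: the frog, the hawk, the mantis, the toad | the upper station: the cricket, the lizard, the worm]
4. Keeper goes back to the lower station with the cricket.  [the lower station: the cricket, the frog, the hawk, the mantis, the toad | the upper station: the lizard, the worm]
5. Keeper goes to the upper station with the hawk and the toad.  [the lower station: the cricket, the frog, the mantis | the upper station: the hawk, the lizard, the toad, the worm]
6. Keeper goes back to the lower station alone.  [the lower station: the cricket, the frog, the mantis | the upper station: the hawk, the lizard, the toad, the worm]
7. Keeper goes to the upper station with the mantis.  [the lower station: the cricket, the frog | the upper station: the hawk, the lizard, the mantis, the toad, the worm]
8. Keeper goes back to the lower station alone.  [the lower station: the cricket, the frog | the upper station: the hawk, the lizard, the mantis, the toad, the worm]
9. Keeper goes to the upper station with the cricket and the frog.  [the lower station: — | the upper station: the cricket, the frog, the hawk, the lizard, the mantis, the toad, the worm]

9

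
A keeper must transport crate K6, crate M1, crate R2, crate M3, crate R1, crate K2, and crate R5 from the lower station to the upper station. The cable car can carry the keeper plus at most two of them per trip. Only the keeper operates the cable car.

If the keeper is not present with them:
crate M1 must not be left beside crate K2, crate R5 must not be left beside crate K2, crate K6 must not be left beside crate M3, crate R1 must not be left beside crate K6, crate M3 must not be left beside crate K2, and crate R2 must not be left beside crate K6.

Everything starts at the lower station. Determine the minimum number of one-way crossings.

9

Counting alone: the keeper can take at most 2 across per trip to the upper station, so moving all 7 needs at least 4 loaded trips out, with a return between consecutive ones — at least 7 crossings.
The safety rule pushes this higher. Following every safe sequence of crossings, the most of the 7 that can be at the upper station as the cable car arrives there on crossing 7 is 6 — never all 7.
So no plan with fewer than 9 crossings exists, and this one achieves 9:
1. Keeper goes to the upper station with crate K2 and crate K6.
2. Keeper goes back to the lower station alone.
3. Keeper goes to the upper station with crate M1.
4. Keeper goes back to the lower station with crate K2.
5. Keeper goes to the upper station with crate M3 and crate R5.
6. Keeper goes back to the lower station with crate K6.
7. Keeper goes to the upper station with crate R1 and crate R2.
8. Keeper goes back to the lower station alone.
9. Keeper goes to the upper station with crate K2 and crate K6.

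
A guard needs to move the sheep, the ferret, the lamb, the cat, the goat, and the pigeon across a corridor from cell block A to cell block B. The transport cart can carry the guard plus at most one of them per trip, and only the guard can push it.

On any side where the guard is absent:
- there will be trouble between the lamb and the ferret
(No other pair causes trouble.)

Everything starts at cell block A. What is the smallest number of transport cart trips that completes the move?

11

Counting alone: the guard can take at most 1 across per trip to cell block B, so moving all 6 needs at least 6 loaded trips out, with a return between consecutive ones — at least 11 crossings.
The plan below uses exactly 11 crossings, so it is optimal:
1. Guard goes to cell block B with the ferret.
2. Guard goes back to cell block A alone.
3. Guard goes to cell block B with the sheep.
4. Guard goes back to cell block A alone.
5. Guard goes to cell block B with the cat.
6. Guard goes back to cell block A alone.
7. Guard goes to cell block B with the goat.
8. Guard goes back to cell block A alone.
9. Guard goes to cell block B with the pigeon.
10. Guard goes back to cell block A alone.
11. Guard goes to cell block B with the lamb.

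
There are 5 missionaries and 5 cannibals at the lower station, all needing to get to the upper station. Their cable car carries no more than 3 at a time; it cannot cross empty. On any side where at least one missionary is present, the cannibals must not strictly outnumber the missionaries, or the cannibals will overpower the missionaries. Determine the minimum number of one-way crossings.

11

Counting alone: each trip to the upper station takes at most 3 across and each return brings at least 1 back, so after t trips out (and t−1 returns) at most 3t − (t−1) of the 10 are across; that first reaches 10 at t = 5, so at least 9 crossings are needed.
The safety rule pushes this higher. Following every safe sequence of crossings, the most of the 10 that can be at the upper station as the cable car arrives there on crossing 9 is 9 — never all 10.
So no plan with fewer than 11 crossings exists, and this one achieves 11:
1. 2 cannibals → the upper station.  (the lower station: 5M 3C; the upper station: 0M 2C)
2. 1 cannibal ← the lower station.  (the lower station: 5M 4C; the upper station: 0M 1C)
3. 3 cannibals → the upper station.  (the lower station: 5M 1C; the upper station: 0M 4C)
4. 1 cannibal ← the lower station.  (the lower station: 5M 2C; the upper station: 0M 3C)
5. 3 missionaries → the upper station.  (the lower station: 2M 2C; the upper station: 3M 3C)
6. 1 missionary and 1 cannibal ← the lower station.  (the lower station: 3M 3C; the upper station: 2M 2C)
7. 3 missionaries → the upper station.  (the lower station: 0M 3C; the upper station: 5M 2C)
8. 1 cannibal ← the lower station.  (the lower station: 0M 4C; the upper station: 5M 1C)
9. 2 cannibals → the upper station.  (the lower station: 0M 2C; the upper station: 5M 3C)
10. 1 cannibal ← the lower station.  (the lower station: 0M 3C; the upper station: 5M 2C)
11. 3 cannibals → the upper station.  (the lower station: 0M 0C; the upper station: 5M 5C)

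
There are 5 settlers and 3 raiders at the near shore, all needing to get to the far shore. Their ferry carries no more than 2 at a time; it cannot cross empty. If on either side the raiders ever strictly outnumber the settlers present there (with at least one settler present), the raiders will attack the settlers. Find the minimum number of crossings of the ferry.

13

Counting alone: each trip to the far shore takes at most 2 across and each return brings at least 1 back, so after t trips out (and t−1 returns) at most 2t − (t−1) of the 8 are across; that first reaches 8 at t = 7, so at least 13 crossings are needed.
The plan below uses exactly 13 crossings, so it is optimal:
1. 2 raiders → the far shore.  (the near shore: 5S 1R; the far shore: 0S 2R)
2. 1 raider ← the near shore.  (the near shore: 5S 2R; the far shore: 0S 1R)
3. 2 raiders → the far shore.  (the near shore: 5S 0R; the far shore: 0S 3R)
4. 1 raider ← the near shore.  (the near shore: 5S 1R; the far shore: 0S 2R)
5. 2 settlers → the far shore.  (the near shore: 3S 1R; the far shore: 2S 2R)
6. 1 raider ← the near shore.  (the near shore: 3S 2R; the far shore: 2S 1R)
7. 1 settler and 1 raider → the far shore.  (the near shore: 2S 1R; the far shore: 3S 2R)
8. 1 raider ← the near shore.  (the near shore: 2S 2R; the far shore: 3S 1R)
9. 2 raiders → the far shore.  (the near shore: 2S 0R; the far shore: 3S 3R)
10. 1 raider ← the near shore.  (the near shore: 2S 1R; the far shore: 3S 2R)
11. 1 settler and 1 raider → the far shore.  (the near shore: 1S 0R; the far shore: 4S 3R)
12. 1 raider ← the near shore.  (the near shore: 1S 1R; the far shore: 4S 2R)
13. 1 settler and 1 raider → the far shore.  (the near shore: 0S 0R; the far shore: 5S 3R)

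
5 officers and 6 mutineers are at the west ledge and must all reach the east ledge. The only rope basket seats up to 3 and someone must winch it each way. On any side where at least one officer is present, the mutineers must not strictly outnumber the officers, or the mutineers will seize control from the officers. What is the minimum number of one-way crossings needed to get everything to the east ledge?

impossible

The mutineers already outnumber the officers at the west ledge before anyone moves, so the starting position itself is disallowed.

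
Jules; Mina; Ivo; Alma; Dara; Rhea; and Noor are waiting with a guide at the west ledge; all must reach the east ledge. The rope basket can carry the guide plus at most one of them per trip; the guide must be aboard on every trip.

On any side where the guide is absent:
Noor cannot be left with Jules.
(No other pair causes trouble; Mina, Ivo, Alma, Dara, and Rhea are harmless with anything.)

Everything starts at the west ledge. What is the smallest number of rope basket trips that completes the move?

13

Counting alone: the guide can take at most 1 across per trip to the east ledge, so moving all 7 needs at least 7 loaded trips out, with a return between consecutive ones — at least 13 crossings.
The plan below uses exactly 13 crossings, so it is optimal:
1. Guide goes to the east ledge with Jules.  [the west ledge: Alma, Dara, Ivo, Mina, Noor, Rhea | the east ledge: Jules]
2. Guide goes back to the west ledge alone.  [the west ledge: Alma, Dara, Ivo, Mina, Noor, Rhea | the east ledge: Jules]
3. Guide goes to the east ledge with Mina.  [the west ledge: Alma, Dara, Ivo, Noor, Rhea | the east ledge: Jules, Mina]
4. Guide goes back to the west ledge alone.  [the west ledge: Alma, Dara, Ivo, Noor, Rhea | the east ledge: Jules, Mina]
5. Guide goes to the east ledge with Ivo.  [the west ledge: Alma, Dara, Noor, Rhea | the east ledge: Ivo, Jules, Mina]
6. Guide goes back to the west ledge alone.  [the west ledge: Alma, Dara, Noor, Rhea | the east ledge: Ivo, Jules, Mina]
7. Guide goes to the east ledge with Alma.  [the west ledge: Dara, Noor, Rhea | the east ledge: Alma, Ivo, Jules, Mina]
8. Guide goes back to the west ledge alone.  [the west ledge: Dara, Noor, Rhea | the east ledge: Alma, Ivo, Jules, Mina]
9. Guide goes to the east ledge with Dara.  [the west ledge: Noor, Rhea | the east ledge: Alma, Dara, Ivo, Jules, Mina]
10. Guide goes back to the west ledge alone.  [the west ledge: Noor, Rhea | the east ledge: Alma, Dara, Ivo, Jules, Mina]
11. Guide goes to the east ledge with Rhea.  [the west ledge: Noor | the east ledge: Alma, Dara, Ivo, Jules, Mina, Rhea]
12. Guide goes back to the west ledge alone.  [the west ledge: Noor | the east ledge: Alma, Dara, Ivo, Jules, Mina, Rhea]
13. Guide goes to the east ledge with Noor.  [the west ledge: — | the east ledge: Alma, Dara, Ivo, Jules, Mina, Noor, Rhea]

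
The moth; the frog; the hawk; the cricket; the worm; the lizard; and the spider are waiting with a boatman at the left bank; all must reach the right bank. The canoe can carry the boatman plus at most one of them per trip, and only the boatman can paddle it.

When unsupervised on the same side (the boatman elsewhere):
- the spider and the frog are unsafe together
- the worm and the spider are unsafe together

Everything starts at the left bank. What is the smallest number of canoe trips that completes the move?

15

Counting alone: the boatman can take at most 1 across per trip to the right bank, so moving all 7 needs at least 7 loaded trips out, with a return between consecutive ones — at least 13 crossings.
The safety rule pushes this higher. Following every safe sequence of crossings, the most of the 7 that can be at the right bank as the canoe arrives there on crossing 13 is 6 — never all 7.
So no plan with fewer than 15 crossings exists, and this one achieves 15:
1. Boatman goes to the right bank with the spider.  [the left bank: the cricket, the frog, the hawk, the lizard, the moth, the worm | the right bank: the spider]
2. Boatman goes back to the left bank alone.  [the left bank: the cricket, the frog, the hawk, the lizard, the moth, the worm | the right bank: the spider]
3. Boatman goes to the right bank with the moth.  [the left bank: the cricket, the frog, the hawk, the lizard, the worm | the right bank: the moth, the spider]
4. Boatman goes back to the left bank alone.  [the left bank: the cricket, the frog, the hawk, the lizard, the worm | the right bank: the moth, the spider]
5. Boatman goes to the right bank with the frog.  [the left bank: the cricket, the hawk, the lizard, the worm | the right bank: the frog, the moth, the spider]
6. Boatman goes back to the left bank with the spider.  [the left bank: the cricket, the hawk, the lizard, the spider, the worm | the right bank: the frog, the moth]
7. Boatman goes to the right bank with the worm.  [the left bank: the cricket, the hawk, the lizard, the spider | the right bank: the frog, the moth, the worm]
8. Boatman goes back to the left bank alone.  [the left bank: the cricket, the hawk, the lizard, the spider | the right bank: the frog, the moth, the worm]
9. Boatman goes to the right bank with the hawk.  [the left bank: the cricket, the lizard, the spider | the right bank: the frog, the hawk, the moth, the worm]
10. Boatman goes back to the left bank alone.  [the left bank: the cricket, the lizard, the spider | the right bank: the frog, the hawk, the moth, the worm]
11. Boatman goes to the right bank with the cricket.  [the left bank: the lizard, the spider | the right bank: the cricket, the frog, the hawk, the moth, the worm]
12. Boatman goes back to the left bank alone.  [the left bank: the lizard, the spider | the right bank: the cricket, the frog, the hawk, the moth, the worm]
13. Boatman goes to the right bank with the lizard.  [the left bank: the spider | the right bank: the cricket, the frog, the hawk, the lizard, the moth, the worm]
14. Boatman goes back to the left bank alone.  [the left bank: the spider | the right bank: the cricket, the frog, the hawk, the lizard, the moth, the worm]
15. Boatman goes to the right bank with the spider.  [the left bank: — | the right bank: the cricket, the frog, the hawk, the lizard, the moth, the spider, the worm]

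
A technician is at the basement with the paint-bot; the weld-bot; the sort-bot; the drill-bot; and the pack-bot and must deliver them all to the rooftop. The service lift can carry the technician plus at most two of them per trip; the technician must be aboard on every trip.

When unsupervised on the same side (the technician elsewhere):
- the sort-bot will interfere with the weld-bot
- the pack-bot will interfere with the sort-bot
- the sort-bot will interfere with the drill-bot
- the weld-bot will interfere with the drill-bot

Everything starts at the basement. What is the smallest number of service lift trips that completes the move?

7

Counting alone: the technician can take at most 2 across per trip to the rooftop, so moving all 5 needs at least 3 loaded trips out, with a return between consecutive ones — at least 5 crossings.
The safety rule pushes this higher. Following every safe sequence of crossings, the most of the 5 that can be at the rooftop as the service lift arrives there on crossing 5 is 4 — never all 5.
So no plan with fewer than 7 crossings exists, and this one achieves 7:
1. Technician goes to the rooftop with the sort-bot and the weld-bot.  [the basement: the drill-bot, the pack-bot, the paint-bot | the rooftop: the sort-bot, the weld-bot]
2. Technician goes back to the basement with the weld-bot.  [the basement: the drill-bot, the pack-bot, the paint-bot, the weld-bot | the rooftop: the sort-bot]
3. Technician goes to the rooftop with the paint-bot and the weld-bot.  [the basement: the drill-bot, the pack-bot | the rooftop: the paint-bot, the sort-bot, the weld-bot]
4. Technician goes back to the basement with the weld-bot.  [the basement: the drill-bot, the pack-bot, the weld-bot | the rooftop: the paint-bot, the sort-bot]
5. Technician goes to the rooftop with the pack-bot and the weld-bot.  [the basement: the drill-bot | the rooftop: the pack-bot, the paint-bot, the sort-bot, the weld-bot]
6. Technician goes back to the basement with the sort-bot.  [the basement: the drill-bot, the sort-bot | the rooftop: the pack-bot, the paint-bot, the weld-bot]
7. Technician goes to the rooftop with the drill-bot and the sort-bot.  [the basement: — | the rooftop: the drill-bot, the pack-bot, the paint-bot, the sort-bot, the weld-bot]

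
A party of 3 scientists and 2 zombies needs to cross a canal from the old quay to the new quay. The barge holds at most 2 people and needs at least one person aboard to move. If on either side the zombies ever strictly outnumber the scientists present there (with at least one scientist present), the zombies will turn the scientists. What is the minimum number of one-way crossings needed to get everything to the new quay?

Counting alone: each trip to the new quay takes at most 2 across and each return brings at least 1 back, so after t trips out (and t−1 returns) at most 2t − (t−1) of the 5 are across; that first reaches 5 at t = 4, so at least 7 crossings are needed.
The plan below uses exactly 7 crossings, so it is optimal:
1. 2 zombies → the new quay.  (the old quay: 3S 0Z; the new quay: 0S 2Z)
2. 1 zombie ← the old quay.  (the old quay: 3S 1Z; the new quay: 0S 1Z)
3. 2 scientists → the new quay.  (the old quay: 1S 1Z; the new quay: 2S 1Z)
4. 1 scientist ← the old quay.  (the old quay: 2S 1Z; the new quay: 1S 1Z)
5. 1 scientist and 1 zombie → the new quay.  (the old quay: 1S 0Z; the new quay: 2S 2Z)
6. 1 zombie ← the old quay.  (the old quay: 1S 1Z; the new quay: 2S 1Z)
7. 1 scientist and 1 zombie → the new quay.  (the old quay: 0S 0Z; the new quay: 3S 2Z)

7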